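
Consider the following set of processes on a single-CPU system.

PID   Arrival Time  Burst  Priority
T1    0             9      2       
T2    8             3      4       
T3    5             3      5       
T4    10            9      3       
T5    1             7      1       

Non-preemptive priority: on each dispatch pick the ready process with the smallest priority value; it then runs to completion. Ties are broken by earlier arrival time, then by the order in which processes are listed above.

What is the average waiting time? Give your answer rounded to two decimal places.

Gantt: | T1 0-9 | T5 9-16 | T4 16-25 | T2 25-28 | T3 28-31 |
Completion: T1=9  T2=28  T3=31  T4=25  T5=16
Turnaround (C−A): T1=9  T2=20  T3=26  T4=15  T5=15
Waiting times: T1=0, T2=17, T3=23, T4=6, T5=8
Average waiting = (0+17+23+6+8) / 5 = 54/5 = 10.80

10.80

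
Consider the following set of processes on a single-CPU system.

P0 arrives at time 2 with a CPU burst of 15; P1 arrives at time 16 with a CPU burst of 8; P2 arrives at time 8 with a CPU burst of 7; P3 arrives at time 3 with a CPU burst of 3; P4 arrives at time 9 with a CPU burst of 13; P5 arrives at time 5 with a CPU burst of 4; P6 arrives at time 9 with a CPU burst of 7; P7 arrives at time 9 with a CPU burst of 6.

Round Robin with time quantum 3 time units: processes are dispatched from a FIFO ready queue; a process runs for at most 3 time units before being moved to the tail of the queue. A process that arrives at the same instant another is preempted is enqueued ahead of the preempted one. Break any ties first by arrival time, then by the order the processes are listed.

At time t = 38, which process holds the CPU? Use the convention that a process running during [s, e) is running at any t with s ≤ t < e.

Gantt: | idle 0-2 | P0 2-5 | P3 5-8 | P5 8-11 | P0 11-14 | P2 14-17 | P4 17-20 | P6 20-23 | P7 23-26 | P5 26-27 | P0 27-30 | P1 30-33 | P2 33-36 | P4 36-39 | P6 39-42 | P7 42-45 | P0 45-48 | P1 48-51 | P2 51-52 | P4 52-55 | P6 55-56 | P0 56-59 | P1 59-61 | P4 61-65 |
Completion: P0=59  P1=61  P2=52  P3=8  P4=65  P5=27  P6=56  P7=45
Turnaround (C−A): P0=57  P1=45  P2=44  P3=5  P4=56  P5=22  P6=47  P7=36

P4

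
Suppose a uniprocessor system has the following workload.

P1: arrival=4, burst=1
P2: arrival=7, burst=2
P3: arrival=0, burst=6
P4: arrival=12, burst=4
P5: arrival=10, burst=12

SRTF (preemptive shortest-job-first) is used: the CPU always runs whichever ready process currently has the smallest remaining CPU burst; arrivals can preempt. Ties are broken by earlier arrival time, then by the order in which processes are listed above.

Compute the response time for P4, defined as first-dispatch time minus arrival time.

0

Gantt: | P3 0-4 | P1 4-5 | P3 5-7 | P2 7-9 | idle 9-10 | P5 10-12 | P4 12-16 | P5 16-26 |
Completion: P1=5  P2=9  P3=7  P4=16  P5=26
Turnaround (C−A): P1=1  P2=2  P3=7  P4=4  P5=16
Response(P4) = first start − arrival = 12 − 12 = 0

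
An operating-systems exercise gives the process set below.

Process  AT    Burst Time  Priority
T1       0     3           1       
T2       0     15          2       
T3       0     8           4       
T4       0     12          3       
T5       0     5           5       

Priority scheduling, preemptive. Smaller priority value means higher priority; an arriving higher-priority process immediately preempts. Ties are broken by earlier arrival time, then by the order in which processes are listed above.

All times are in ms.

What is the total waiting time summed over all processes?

Timeline: | T1 0-3 | T2 3-18 | T4 18-30 | T3 30-38 | T5 38-43 |
Completion: T1=3  T2=18  T3=38  T4=30  T5=43
Turnaround (C−A): T1=3  T2=18  T3=38  T4=30  T5=43
Waiting = turnaround − burst: T1=0, T2=3, T3=30, T4=18, T5=38
Total waiting = 0 + 3 + 30 + 18 + 38 = 89

89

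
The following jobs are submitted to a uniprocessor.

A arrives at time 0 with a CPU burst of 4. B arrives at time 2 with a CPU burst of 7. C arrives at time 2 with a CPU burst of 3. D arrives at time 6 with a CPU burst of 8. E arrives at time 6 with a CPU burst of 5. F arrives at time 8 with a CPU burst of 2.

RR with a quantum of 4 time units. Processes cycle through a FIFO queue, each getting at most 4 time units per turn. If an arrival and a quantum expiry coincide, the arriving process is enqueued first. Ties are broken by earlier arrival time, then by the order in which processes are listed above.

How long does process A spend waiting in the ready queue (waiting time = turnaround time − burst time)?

Schedule: | A 0-4 | B 4-8 | C 8-11 | D 11-15 | E 15-19 | F 19-21 | B 21-24 | D 24-28 | E 28-29 |
Completion: A=4  B=24  C=11  D=28  E=29  F=21
Waiting(A) = turnaround − burst = 4 − 4 = 0

0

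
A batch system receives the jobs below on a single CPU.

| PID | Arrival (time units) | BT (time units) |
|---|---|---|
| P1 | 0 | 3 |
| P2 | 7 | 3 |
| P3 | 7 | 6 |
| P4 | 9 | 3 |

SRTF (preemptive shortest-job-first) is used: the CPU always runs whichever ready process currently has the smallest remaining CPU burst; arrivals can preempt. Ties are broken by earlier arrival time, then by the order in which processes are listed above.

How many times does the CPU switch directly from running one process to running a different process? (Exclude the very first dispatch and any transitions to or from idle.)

Schedule: | P1 0-3 | idle 3-7 | P2 7-10 | P4 10-13 | P3 13-19 |
Completion: P1=3  P2=10  P3=19  P4=13
Turnaround (C−A): P1=3  P2=3  P3=12  P4=4

2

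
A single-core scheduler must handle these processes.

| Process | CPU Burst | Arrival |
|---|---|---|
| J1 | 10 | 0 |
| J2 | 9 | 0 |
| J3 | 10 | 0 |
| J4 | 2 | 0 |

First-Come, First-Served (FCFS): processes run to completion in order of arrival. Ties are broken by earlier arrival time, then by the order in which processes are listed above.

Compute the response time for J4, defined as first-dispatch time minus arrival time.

29

Schedule: | J1 0-10 | J2 10-19 | J3 19-29 | J4 29-31 |
Completion: J1=10  J2=19  J3=29  J4=31
Turnaround (C−A): J1=10  J2=19  J3=29  J4=31
Response(J4) = first start − arrival = 29 − 0 = 29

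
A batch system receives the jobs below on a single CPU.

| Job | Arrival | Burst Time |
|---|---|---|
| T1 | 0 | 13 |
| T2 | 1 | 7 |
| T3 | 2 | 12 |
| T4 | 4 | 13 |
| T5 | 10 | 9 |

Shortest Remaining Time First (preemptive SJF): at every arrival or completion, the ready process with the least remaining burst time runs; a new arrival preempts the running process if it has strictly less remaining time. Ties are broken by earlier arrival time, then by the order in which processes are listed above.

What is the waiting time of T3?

27

Gantt: | T1 0-1 | T2 1-8 | T1 8-10 | T5 10-19 | T1 19-29 | T3 29-41 | T4 41-54 |
Completion: T1=29  T2=8  T3=41  T4=54  T5=19
Turnaround (C−A): T1=29  T2=7  T3=39  T4=50  T5=9
Waiting(T3) = turnaround − burst = 39 − 12 = 27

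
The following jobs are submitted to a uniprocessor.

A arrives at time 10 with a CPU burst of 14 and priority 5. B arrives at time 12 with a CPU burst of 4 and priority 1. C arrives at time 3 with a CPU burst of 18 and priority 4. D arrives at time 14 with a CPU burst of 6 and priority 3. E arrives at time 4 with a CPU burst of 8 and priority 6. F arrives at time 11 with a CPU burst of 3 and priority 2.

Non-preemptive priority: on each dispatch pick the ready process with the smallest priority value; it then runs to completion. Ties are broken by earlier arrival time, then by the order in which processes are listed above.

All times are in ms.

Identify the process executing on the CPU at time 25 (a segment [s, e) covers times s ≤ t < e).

Gantt: | idle 0-3 | C 3-21 | B 21-25 | F 25-28 | D 28-34 | A 34-48 | E 48-56 |
Completion: A=48  B=25  C=21  D=34  E=56  F=28

F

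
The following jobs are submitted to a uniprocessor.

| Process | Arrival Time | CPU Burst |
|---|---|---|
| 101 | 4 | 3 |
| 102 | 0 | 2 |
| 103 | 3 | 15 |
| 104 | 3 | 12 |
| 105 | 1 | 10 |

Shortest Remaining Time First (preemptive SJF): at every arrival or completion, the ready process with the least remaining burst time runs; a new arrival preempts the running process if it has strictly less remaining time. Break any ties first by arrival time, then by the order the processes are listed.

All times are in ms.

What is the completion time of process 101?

Gantt: | 102 0-2 | 105 2-4 | 101 4-7 | 105 7-15 | 104 15-27 | 103 27-42 |
Completion: 101=7  102=2  103=42  104=27  105=15
Turnaround (C−A): 101=3  102=2  103=39  104=24  105=14

7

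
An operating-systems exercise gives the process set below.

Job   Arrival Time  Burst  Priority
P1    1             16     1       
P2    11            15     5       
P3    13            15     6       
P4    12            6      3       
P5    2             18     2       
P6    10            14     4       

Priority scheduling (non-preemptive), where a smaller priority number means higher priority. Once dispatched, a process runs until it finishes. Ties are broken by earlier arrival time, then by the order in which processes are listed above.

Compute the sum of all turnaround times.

254

Schedule: | idle 0-1 | P1 1-17 | P5 17-35 | P4 35-41 | P6 41-55 | P2 55-70 | P3 70-85 |
Completion: P1=17  P2=70  P3=85  P4=41  P5=35  P6=55
Turnaround (C−A): P1=16  P2=59  P3=72  P4=29  P5=33  P6=45
Turnaround = completion − arrival: P1=16, P2=59, P3=72, P4=29, P5=33, P6=45
Total turnaround = 16 + 59 + 72 + 29 + 33 + 45 = 254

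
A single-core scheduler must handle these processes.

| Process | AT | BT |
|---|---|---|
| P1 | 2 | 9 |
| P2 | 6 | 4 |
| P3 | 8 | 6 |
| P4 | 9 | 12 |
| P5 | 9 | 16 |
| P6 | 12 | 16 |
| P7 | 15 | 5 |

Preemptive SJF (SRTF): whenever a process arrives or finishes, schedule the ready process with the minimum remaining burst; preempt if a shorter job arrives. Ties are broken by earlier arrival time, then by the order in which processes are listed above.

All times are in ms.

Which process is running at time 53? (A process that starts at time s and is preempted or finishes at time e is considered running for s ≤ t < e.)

Schedule: | idle 0-2 | P1 2-6 | P2 6-10 | P1 10-15 | P7 15-20 | P3 20-26 | P4 26-38 | P5 38-54 | P6 54-70 |
Completion: P1=15  P2=10  P3=26  P4=38  P5=54  P6=70  P7=20

P5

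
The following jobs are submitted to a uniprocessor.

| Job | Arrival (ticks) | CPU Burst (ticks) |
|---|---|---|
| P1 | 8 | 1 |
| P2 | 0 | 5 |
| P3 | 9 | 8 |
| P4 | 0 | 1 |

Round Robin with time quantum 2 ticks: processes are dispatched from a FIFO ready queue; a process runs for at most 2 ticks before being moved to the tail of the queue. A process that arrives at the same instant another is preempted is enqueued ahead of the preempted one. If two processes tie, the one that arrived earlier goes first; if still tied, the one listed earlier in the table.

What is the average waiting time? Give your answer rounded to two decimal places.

0.75

Timeline: | P2 0-2 | P4 2-3 | P2 3-6 | idle 6-8 | P1 8-9 | P3 9-17 |
Completion: P1=9  P2=6  P3=17  P4=3
Turnaround (C−A): P1=1  P2=6  P3=8  P4=3
Waiting times: P1=0, P2=1, P3=0, P4=2
Average waiting = (0+1+0+2) / 4 = 3/4 = 0.75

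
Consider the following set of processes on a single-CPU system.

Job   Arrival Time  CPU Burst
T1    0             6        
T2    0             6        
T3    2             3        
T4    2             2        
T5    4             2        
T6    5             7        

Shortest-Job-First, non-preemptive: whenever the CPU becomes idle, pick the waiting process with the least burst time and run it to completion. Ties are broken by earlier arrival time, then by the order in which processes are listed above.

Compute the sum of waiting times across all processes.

43

Timeline: | T1 0-6 | T4 6-8 | T5 8-10 | T3 10-13 | T2 13-19 | T6 19-26 |
Completion: T1=6  T2=19  T3=13  T4=8  T5=10  T6=26
Turnaround (C−A): T1=6  T2=19  T3=11  T4=6  T5=6  T6=21
Waiting = turnaround − burst: T1=0, T2=13, T3=8, T4=4, T5=4, T6=14
Total waiting = 0 + 13 + 8 + 4 + 4 + 14 = 43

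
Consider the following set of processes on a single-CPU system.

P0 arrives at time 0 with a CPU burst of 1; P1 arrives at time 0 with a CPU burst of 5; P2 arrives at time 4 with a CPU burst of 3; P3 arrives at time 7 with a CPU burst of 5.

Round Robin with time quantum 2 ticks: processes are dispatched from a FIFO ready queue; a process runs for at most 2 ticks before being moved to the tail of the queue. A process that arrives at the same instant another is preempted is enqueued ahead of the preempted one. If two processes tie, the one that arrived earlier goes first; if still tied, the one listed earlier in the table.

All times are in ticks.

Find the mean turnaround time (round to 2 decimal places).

Gantt: | P0 0-1 | P1 1-5 | P2 5-7 | P1 7-8 | P3 8-10 | P2 10-11 | P3 11-14 |
Completion: P0=1  P1=8  P2=11  P3=14
Turnaround times: P0=1, P1=8, P2=7, P3=7
Average turnaround = (1+8+7+7) / 4 = 23/4 = 5.75

5.75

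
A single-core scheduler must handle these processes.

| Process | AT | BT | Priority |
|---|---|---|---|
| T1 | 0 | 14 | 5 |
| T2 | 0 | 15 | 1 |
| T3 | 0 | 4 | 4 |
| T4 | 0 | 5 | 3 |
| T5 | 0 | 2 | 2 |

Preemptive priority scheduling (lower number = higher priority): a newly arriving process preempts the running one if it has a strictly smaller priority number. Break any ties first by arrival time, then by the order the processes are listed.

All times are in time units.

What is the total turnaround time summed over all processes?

120

Timeline: | T2 0-15 | T5 15-17 | T4 17-22 | T3 22-26 | T1 26-40 |
Completion: T1=40  T2=15  T3=26  T4=22  T5=17
Turnaround = completion − arrival: T1=40, T2=15, T3=26, T4=22, T5=17
Total turnaround = 40 + 15 + 26 + 22 + 17 = 120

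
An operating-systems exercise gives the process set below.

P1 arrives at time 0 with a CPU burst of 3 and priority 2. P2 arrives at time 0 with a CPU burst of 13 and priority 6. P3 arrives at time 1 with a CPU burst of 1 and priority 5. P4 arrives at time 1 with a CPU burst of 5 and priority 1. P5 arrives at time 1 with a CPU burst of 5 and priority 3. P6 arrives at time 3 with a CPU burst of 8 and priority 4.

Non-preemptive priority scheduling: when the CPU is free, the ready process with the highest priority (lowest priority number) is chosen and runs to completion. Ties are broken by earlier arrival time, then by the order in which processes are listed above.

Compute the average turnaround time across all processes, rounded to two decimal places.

Gantt: | P1 0-3 | P4 3-8 | P5 8-13 | P6 13-21 | P3 21-22 | P2 22-35 |
Completion: P1=3  P2=35  P3=22  P4=8  P5=13  P6=21
Turnaround (C−A): P1=3  P2=35  P3=21  P4=7  P5=12  P6=18
Turnaround times: P1=3, P2=35, P3=21, P4=7, P5=12, P6=18
Average turnaround = (3+35+21+7+12+18) / 6 = 96/6 = 16.00

16.00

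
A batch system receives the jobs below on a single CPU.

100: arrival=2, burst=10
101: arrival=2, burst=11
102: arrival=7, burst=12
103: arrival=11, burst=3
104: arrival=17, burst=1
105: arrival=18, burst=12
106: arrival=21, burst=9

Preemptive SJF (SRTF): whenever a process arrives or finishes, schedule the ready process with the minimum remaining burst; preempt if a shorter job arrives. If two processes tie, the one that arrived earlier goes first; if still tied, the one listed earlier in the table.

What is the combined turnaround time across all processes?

138

Gantt: | idle 0-2 | 100 2-12 | 103 12-15 | 101 15-17 | 104 17-18 | 101 18-27 | 106 27-36 | 102 36-48 | 105 48-60 |
Completion: 100=12  101=27  102=48  103=15  104=18  105=60  106=36
Turnaround = completion − arrival: 100=10, 101=25, 102=41, 103=4, 104=1, 105=42, 106=15
Total turnaround = 10 + 25 + 41 + 4 + 1 + 42 + 15 = 138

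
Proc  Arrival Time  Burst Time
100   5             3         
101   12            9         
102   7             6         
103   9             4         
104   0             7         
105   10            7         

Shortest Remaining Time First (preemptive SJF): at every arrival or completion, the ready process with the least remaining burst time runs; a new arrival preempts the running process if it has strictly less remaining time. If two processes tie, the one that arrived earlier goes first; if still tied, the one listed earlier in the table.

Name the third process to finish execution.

103

Schedule: | 104 0-7 | 100 7-10 | 103 10-14 | 102 14-20 | 105 20-27 | 101 27-36 |
Completion: 100=10  101=36  102=20  103=14  104=7  105=27
Turnaround (C−A): 100=5  101=24  102=13  103=5  104=7  105=17
Finish order: 104 → 100 → 103 → 102 → 105 → 101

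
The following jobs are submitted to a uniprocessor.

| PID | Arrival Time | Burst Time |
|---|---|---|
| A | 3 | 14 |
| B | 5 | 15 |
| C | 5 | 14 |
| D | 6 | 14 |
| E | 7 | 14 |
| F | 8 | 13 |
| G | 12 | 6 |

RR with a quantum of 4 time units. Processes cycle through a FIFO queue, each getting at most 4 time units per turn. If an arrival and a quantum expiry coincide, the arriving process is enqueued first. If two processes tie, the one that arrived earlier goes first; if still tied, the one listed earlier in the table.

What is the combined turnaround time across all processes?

547

Timeline: | idle 0-3 | A 3-7 | B 7-11 | C 11-15 | D 15-19 | E 19-23 | A 23-27 | F 27-31 | B 31-35 | G 35-39 | C 39-43 | D 43-47 | E 47-51 | A 51-55 | F 55-59 | B 59-63 | G 63-65 | C 65-69 | D 69-73 | E 73-77 | A 77-79 | F 79-83 | B 83-86 | C 86-88 | D 88-90 | E 90-92 | F 92-93 |
Completion: A=79  B=86  C=88  D=90  E=92  F=93  G=65
Turnaround = completion − arrival: A=76, B=81, C=83, D=84, E=85, F=85, G=53
Total turnaround = 76 + 81 + 83 + 84 + 85 + 85 + 53 = 547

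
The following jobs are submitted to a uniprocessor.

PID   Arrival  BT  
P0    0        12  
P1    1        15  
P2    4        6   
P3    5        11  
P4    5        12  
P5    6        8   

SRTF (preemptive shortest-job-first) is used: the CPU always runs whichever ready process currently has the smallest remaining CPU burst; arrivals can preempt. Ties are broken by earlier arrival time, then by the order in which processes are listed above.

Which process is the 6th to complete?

Timeline: | P0 0-4 | P2 4-10 | P0 10-18 | P5 18-26 | P3 26-37 | P4 37-49 | P1 49-64 |
Completion: P0=18  P1=64  P2=10  P3=37  P4=49  P5=26
Finish order: P2 → P0 → P5 → P3 → P4 → P1

P1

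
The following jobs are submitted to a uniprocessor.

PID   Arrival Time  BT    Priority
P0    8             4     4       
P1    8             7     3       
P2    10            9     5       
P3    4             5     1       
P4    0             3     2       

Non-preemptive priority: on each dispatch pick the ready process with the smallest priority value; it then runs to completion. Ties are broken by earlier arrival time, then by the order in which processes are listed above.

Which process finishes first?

P4

Gantt: | P4 0-3 | idle 3-4 | P3 4-9 | P1 9-16 | P0 16-20 | P2 20-29 |
Completion: P0=20  P1=16  P2=29  P3=9  P4=3
Turnaround (C−A): P0=12  P1=8  P2=19  P3=5  P4=3
Finish order: P4 → P3 → P1 → P0 → P2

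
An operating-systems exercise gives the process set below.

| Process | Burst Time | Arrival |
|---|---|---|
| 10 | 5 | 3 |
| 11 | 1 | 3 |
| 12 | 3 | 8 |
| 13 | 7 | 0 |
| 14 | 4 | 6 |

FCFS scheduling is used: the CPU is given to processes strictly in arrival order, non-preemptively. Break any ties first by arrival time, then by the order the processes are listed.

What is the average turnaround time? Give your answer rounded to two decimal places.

9.80

Gantt: | 13 0-7 | 10 7-12 | 11 12-13 | 14 13-17 | 12 17-20 |
Completion: 10=12  11=13  12=20  13=7  14=17
Turnaround (C−A): 10=9  11=10  12=12  13=7  14=11
Turnaround times: 10=9, 11=10, 12=12, 13=7, 14=11
Average turnaround = (9+10+12+7+11) / 5 = 49/5 = 9.80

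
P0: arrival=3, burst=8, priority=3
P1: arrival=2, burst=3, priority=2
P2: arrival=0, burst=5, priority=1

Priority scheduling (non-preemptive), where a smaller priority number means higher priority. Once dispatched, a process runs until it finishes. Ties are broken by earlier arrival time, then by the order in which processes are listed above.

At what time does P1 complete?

8

Gantt: | P2 0-5 | P1 5-8 | P0 8-16 |
Completion: P0=16  P1=8  P2=5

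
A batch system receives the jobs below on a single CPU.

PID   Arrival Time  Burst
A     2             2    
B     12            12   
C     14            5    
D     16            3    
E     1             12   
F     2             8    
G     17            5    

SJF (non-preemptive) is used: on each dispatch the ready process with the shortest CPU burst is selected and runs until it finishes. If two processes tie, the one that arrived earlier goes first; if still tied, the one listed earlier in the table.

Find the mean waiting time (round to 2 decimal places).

10.29

Timeline: | idle 0-1 | E 1-13 | A 13-15 | C 15-20 | D 20-23 | G 23-28 | F 28-36 | B 36-48 |
Completion: A=15  B=48  C=20  D=23  E=13  F=36  G=28
Waiting times: A=11, B=24, C=1, D=4, E=0, F=26, G=6
Average waiting = (11+24+1+4+0+26+6) / 7 = 72/7 = 10.29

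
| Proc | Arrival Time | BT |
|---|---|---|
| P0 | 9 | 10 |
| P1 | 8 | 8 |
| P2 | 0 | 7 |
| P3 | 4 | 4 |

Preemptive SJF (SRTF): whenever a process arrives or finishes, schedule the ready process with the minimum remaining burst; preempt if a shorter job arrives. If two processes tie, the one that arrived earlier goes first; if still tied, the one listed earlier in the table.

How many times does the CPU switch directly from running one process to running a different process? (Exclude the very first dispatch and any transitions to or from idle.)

3

Schedule: | P2 0-7 | P3 7-11 | P1 11-19 | P0 19-29 |
Completion: P0=29  P1=19  P2=7  P3=11
Turnaround (C−A): P0=20  P1=11  P2=7  P3=7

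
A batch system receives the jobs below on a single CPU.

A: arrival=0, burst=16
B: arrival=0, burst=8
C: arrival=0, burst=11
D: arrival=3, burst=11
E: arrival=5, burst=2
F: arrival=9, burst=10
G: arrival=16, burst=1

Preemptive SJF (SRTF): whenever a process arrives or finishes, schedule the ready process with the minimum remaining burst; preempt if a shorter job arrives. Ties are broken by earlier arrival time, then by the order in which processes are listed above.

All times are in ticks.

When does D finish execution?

43

Gantt: | B 0-5 | E 5-7 | B 7-10 | F 10-16 | G 16-17 | F 17-21 | C 21-32 | D 32-43 | A 43-59 |
Completion: A=59  B=10  C=32  D=43  E=7  F=21  G=17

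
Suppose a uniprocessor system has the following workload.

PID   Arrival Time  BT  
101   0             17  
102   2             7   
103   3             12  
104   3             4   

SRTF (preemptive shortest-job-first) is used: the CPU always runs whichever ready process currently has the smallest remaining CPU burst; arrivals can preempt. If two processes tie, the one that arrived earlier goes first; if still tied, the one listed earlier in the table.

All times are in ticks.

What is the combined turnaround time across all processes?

Gantt: | 101 0-2 | 102 2-3 | 104 3-7 | 102 7-13 | 103 13-25 | 101 25-40 |
Completion: 101=40  102=13  103=25  104=7
Turnaround = completion − arrival: 101=40, 102=11, 103=22, 104=4
Total turnaround = 40 + 11 + 22 + 4 = 77

77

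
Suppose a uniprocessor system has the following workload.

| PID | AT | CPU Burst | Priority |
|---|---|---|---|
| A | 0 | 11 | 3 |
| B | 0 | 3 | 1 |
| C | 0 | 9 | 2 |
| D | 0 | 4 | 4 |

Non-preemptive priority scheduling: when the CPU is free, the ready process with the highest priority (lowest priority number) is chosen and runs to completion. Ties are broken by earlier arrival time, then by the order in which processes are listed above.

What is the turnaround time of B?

Gantt: | B 0-3 | C 3-12 | A 12-23 | D 23-27 |
Completion: A=23  B=3  C=12  D=27
Turnaround (C−A): A=23  B=3  C=12  D=27
Turnaround(B) = completion − arrival = 3 − 0 = 3

3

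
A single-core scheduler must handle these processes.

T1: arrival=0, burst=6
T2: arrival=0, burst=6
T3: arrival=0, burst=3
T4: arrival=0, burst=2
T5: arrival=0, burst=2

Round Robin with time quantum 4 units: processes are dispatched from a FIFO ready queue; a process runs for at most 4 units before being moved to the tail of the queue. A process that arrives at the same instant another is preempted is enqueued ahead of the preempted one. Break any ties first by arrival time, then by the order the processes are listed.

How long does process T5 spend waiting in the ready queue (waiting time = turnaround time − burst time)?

Schedule: | T1 0-4 | T2 4-8 | T3 8-11 | T4 11-13 | T5 13-15 | T1 15-17 | T2 17-19 |
Completion: T1=17  T2=19  T3=11  T4=13  T5=15
Turnaround (C−A): T1=17  T2=19  T3=11  T4=13  T5=15
Waiting(T5) = turnaround − burst = 15 − 2 = 13

13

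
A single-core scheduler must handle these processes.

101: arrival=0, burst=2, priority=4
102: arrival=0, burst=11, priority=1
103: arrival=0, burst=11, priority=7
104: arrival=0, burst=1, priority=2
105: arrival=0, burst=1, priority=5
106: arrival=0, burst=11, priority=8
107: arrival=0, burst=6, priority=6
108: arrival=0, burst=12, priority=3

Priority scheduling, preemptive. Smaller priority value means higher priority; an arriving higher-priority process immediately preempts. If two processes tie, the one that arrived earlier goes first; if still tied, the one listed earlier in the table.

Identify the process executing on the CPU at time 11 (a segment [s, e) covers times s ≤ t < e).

104

Schedule: | 102 0-11 | 104 11-12 | 108 12-24 | 101 24-26 | 105 26-27 | 107 27-33 | 103 33-44 | 106 44-55 |
Completion: 101=26  102=11  103=44  104=12  105=27  106=55  107=33  108=24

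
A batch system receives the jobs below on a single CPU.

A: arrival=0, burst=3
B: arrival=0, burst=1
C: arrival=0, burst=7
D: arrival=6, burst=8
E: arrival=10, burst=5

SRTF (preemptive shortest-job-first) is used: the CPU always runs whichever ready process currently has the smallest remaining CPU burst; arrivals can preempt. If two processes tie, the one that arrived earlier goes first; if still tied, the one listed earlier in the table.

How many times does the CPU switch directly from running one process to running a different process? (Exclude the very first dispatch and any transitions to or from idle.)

4

Schedule: | B 0-1 | A 1-4 | C 4-11 | E 11-16 | D 16-24 |
Completion: A=4  B=1  C=11  D=24  E=16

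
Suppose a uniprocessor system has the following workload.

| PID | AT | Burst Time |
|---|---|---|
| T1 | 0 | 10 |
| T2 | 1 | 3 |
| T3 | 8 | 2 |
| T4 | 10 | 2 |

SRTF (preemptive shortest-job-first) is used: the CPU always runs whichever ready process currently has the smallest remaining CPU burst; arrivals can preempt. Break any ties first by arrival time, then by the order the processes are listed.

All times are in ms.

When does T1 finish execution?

17

Schedule: | T1 0-1 | T2 1-4 | T1 4-8 | T3 8-10 | T4 10-12 | T1 12-17 |
Completion: T1=17  T2=4  T3=10  T4=12
Turnaround (C−A): T1=17  T2=3  T3=2  T4=2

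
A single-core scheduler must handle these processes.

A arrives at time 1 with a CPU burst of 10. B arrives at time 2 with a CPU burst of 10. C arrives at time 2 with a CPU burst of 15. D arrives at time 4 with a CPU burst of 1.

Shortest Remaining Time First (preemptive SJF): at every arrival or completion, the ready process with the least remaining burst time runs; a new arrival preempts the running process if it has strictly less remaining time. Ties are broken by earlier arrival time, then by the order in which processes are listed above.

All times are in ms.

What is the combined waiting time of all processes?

31

Timeline: | idle 0-1 | A 1-4 | D 4-5 | A 5-12 | B 12-22 | C 22-37 |
Completion: A=12  B=22  C=37  D=5
Waiting = turnaround − burst: A=1, B=10, C=20, D=0
Total waiting = 1 + 10 + 20 + 0 = 31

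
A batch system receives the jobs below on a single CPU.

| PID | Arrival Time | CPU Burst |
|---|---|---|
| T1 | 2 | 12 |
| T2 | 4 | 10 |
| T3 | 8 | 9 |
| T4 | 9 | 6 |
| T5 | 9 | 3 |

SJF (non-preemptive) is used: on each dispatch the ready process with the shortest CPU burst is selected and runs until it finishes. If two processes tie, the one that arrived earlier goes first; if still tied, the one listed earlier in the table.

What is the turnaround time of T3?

24

Timeline: | idle 0-2 | T1 2-14 | T5 14-17 | T4 17-23 | T3 23-32 | T2 32-42 |
Completion: T1=14  T2=42  T3=32  T4=23  T5=17
Turnaround (C−A): T1=12  T2=38  T3=24  T4=14  T5=8
Turnaround(T3) = completion − arrival = 32 − 8 = 24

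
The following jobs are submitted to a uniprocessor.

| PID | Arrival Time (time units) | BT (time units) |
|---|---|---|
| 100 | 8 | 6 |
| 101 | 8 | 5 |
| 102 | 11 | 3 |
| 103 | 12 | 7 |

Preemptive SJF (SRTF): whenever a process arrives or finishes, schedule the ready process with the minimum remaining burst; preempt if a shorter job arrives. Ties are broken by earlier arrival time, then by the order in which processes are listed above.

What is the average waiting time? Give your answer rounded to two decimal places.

5.00

Timeline: | idle 0-8 | 101 8-13 | 102 13-16 | 100 16-22 | 103 22-29 |
Completion: 100=22  101=13  102=16  103=29
Waiting times: 100=8, 101=0, 102=2, 103=10
Average waiting = (8+0+2+10) / 4 = 20/4 = 5.00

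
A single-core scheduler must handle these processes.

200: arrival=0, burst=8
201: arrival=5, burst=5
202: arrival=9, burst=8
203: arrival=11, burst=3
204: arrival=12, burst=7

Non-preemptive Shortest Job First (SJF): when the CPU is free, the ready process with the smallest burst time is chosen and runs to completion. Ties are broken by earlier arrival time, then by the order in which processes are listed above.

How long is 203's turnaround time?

Gantt: | 200 0-8 | 201 8-13 | 203 13-16 | 204 16-23 | 202 23-31 |
Completion: 200=8  201=13  202=31  203=16  204=23
Turnaround (C−A): 200=8  201=8  202=22  203=5  204=11
Turnaround(203) = completion − arrival = 16 − 11 = 5

5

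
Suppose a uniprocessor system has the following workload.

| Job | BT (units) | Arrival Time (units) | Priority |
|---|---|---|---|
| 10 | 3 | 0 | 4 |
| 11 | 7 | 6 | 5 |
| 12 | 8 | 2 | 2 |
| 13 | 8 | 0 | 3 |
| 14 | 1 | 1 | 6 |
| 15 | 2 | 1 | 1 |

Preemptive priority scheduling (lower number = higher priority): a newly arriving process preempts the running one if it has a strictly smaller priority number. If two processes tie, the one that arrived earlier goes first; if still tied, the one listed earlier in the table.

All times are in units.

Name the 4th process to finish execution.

10

Timeline: | 13 0-1 | 15 1-3 | 12 3-11 | 13 11-18 | 10 18-21 | 11 21-28 | 14 28-29 |
Completion: 10=21  11=28  12=11  13=18  14=29  15=3
Turnaround (C−A): 10=21  11=22  12=9  13=18  14=28  15=2
Finish order: 15 → 12 → 13 → 10 → 11 → 14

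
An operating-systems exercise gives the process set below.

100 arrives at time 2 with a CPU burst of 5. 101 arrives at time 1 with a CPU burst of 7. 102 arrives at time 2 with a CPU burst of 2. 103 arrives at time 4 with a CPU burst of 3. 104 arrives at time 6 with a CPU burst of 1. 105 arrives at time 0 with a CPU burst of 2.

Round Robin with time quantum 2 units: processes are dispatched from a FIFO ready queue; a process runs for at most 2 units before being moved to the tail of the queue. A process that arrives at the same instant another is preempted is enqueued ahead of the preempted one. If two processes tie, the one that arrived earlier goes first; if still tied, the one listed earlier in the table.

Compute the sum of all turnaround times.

Schedule: | 105 0-2 | 101 2-4 | 100 4-6 | 102 6-8 | 103 8-10 | 101 10-12 | 104 12-13 | 100 13-15 | 103 15-16 | 101 16-18 | 100 18-19 | 101 19-20 |
Completion: 100=19  101=20  102=8  103=16  104=13  105=2
Turnaround (C−A): 100=17  101=19  102=6  103=12  104=7  105=2
Turnaround = completion − arrival: 100=17, 101=19, 102=6, 103=12, 104=7, 105=2
Total turnaround = 17 + 19 + 6 + 12 + 7 + 2 = 63

63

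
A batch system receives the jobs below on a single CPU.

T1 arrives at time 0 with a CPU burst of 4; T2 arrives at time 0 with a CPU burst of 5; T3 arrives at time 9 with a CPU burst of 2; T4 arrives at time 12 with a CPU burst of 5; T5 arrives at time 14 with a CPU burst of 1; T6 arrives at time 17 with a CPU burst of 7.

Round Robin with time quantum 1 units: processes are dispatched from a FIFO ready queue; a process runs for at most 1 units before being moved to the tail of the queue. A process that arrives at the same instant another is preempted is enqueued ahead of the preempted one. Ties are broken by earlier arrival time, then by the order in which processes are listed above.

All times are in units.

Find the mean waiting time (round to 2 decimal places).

Timeline: | T1 0-1 | T2 1-2 | T1 2-3 | T2 3-4 | T1 4-5 | T2 5-6 | T1 6-7 | T2 7-9 | T3 9-11 | idle 11-12 | T4 12-14 | T5 14-15 | T4 15-17 | T6 17-18 | T4 18-19 | T6 19-25 |
Completion: T1=7  T2=9  T3=11  T4=19  T5=15  T6=25
Turnaround (C−A): T1=7  T2=9  T3=2  T4=7  T5=1  T6=8
Waiting times: T1=3, T2=4, T3=0, T4=2, T5=0, T6=1
Average waiting = (3+4+0+2+0+1) / 6 = 10/6 = 1.67

1.67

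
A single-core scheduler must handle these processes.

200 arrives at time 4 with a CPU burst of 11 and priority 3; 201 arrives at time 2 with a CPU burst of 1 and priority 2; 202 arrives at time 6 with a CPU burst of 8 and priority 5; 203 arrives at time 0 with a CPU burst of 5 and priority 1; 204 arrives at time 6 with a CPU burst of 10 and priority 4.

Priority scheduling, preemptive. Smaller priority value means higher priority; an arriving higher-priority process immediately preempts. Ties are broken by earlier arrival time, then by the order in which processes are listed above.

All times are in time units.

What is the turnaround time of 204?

21

Gantt: | 203 0-5 | 201 5-6 | 200 6-17 | 204 17-27 | 202 27-35 |
Completion: 200=17  201=6  202=35  203=5  204=27
Turnaround (C−A): 200=13  201=4  202=29  203=5  204=21
Turnaround(204) = completion − arrival = 27 − 6 = 21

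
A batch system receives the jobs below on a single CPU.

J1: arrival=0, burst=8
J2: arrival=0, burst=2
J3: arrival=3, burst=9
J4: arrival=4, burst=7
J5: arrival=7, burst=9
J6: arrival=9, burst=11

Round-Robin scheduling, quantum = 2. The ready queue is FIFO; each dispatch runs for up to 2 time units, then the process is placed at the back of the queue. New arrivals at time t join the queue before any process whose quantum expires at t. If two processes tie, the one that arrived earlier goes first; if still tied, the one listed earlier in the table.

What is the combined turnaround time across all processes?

Schedule: | J1 0-2 | J2 2-4 | J1 4-6 | J3 6-8 | J4 8-10 | J1 10-12 | J5 12-14 | J3 14-16 | J6 16-18 | J4 18-20 | J1 20-22 | J5 22-24 | J3 24-26 | J6 26-28 | J4 28-30 | J5 30-32 | J3 32-34 | J6 34-36 | J4 36-37 | J5 37-39 | J3 39-40 | J6 40-42 | J5 42-43 | J6 43-46 |
Completion: J1=22  J2=4  J3=40  J4=37  J5=43  J6=46
Turnaround (C−A): J1=22  J2=4  J3=37  J4=33  J5=36  J6=37
Turnaround = completion − arrival: J1=22, J2=4, J3=37, J4=33, J5=36, J6=37
Total turnaround = 22 + 4 + 37 + 33 + 36 + 37 = 169

169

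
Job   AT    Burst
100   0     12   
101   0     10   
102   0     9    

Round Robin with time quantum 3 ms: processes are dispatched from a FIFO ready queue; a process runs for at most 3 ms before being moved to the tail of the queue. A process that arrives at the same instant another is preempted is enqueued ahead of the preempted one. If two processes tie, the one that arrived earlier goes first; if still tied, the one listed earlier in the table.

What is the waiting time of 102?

Schedule: | 100 0-3 | 101 3-6 | 102 6-9 | 100 9-12 | 101 12-15 | 102 15-18 | 100 18-21 | 101 21-24 | 102 24-27 | 100 27-30 | 101 30-31 |
Completion: 100=30  101=31  102=27
Turnaround (C−A): 100=30  101=31  102=27
Waiting(102) = turnaround − burst = 27 − 9 = 18

18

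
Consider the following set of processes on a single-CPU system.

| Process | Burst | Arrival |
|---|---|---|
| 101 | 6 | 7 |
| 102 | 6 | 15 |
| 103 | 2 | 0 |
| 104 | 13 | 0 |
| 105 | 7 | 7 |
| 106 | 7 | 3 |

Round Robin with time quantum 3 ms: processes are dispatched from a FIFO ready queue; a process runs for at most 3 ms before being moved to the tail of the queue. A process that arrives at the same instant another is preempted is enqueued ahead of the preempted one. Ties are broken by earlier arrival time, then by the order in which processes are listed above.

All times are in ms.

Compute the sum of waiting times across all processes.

Gantt: | 103 0-2 | 104 2-5 | 106 5-8 | 104 8-11 | 101 11-14 | 105 14-17 | 106 17-20 | 104 20-23 | 101 23-26 | 102 26-29 | 105 29-32 | 106 32-33 | 104 33-36 | 102 36-39 | 105 39-40 | 104 40-41 |
Completion: 101=26  102=39  103=2  104=41  105=40  106=33
Waiting = turnaround − burst: 101=13, 102=18, 103=0, 104=28, 105=26, 106=23
Total waiting = 13 + 18 + 0 + 28 + 26 + 23 = 108

108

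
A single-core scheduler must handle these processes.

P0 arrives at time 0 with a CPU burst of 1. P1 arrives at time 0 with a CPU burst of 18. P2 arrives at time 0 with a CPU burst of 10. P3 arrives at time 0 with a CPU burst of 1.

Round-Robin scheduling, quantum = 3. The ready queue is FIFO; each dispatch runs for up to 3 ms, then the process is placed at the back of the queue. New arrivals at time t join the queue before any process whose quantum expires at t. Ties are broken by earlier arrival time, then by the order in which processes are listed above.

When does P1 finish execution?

Timeline: | P0 0-1 | P1 1-4 | P2 4-7 | P3 7-8 | P1 8-11 | P2 11-14 | P1 14-17 | P2 17-20 | P1 20-23 | P2 23-24 | P1 24-30 |
Completion: P0=1  P1=30  P2=24  P3=8
Turnaround (C−A): P0=1  P1=30  P2=24  P3=8

30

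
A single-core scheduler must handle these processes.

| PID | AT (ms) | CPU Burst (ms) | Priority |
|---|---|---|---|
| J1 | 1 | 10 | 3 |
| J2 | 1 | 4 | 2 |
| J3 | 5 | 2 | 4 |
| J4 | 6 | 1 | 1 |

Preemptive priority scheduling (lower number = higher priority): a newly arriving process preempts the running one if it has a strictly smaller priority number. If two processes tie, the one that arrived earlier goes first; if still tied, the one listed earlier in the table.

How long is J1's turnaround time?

15

Schedule: | idle 0-1 | J2 1-5 | J1 5-6 | J4 6-7 | J1 7-16 | J3 16-18 |
Completion: J1=16  J2=5  J3=18  J4=7
Turnaround(J1) = completion − arrival = 16 − 1 = 15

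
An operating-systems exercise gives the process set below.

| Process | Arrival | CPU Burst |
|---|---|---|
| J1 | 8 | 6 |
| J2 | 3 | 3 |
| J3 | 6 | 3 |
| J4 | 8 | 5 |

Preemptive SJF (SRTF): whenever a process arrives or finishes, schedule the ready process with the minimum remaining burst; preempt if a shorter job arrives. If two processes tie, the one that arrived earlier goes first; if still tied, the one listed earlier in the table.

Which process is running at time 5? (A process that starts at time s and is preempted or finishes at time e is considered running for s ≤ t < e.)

Gantt: | idle 0-3 | J2 3-6 | J3 6-9 | J4 9-14 | J1 14-20 |
Completion: J1=20  J2=6  J3=9  J4=14
Turnaround (C−A): J1=12  J2=3  J3=3  J4=6

J2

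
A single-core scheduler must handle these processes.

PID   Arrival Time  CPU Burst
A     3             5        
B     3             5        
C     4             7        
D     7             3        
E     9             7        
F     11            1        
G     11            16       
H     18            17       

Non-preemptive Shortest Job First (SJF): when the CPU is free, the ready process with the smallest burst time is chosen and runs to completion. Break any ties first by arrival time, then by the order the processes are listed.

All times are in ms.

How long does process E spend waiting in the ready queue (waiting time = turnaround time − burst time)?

Timeline: | idle 0-3 | A 3-8 | D 8-11 | F 11-12 | B 12-17 | C 17-24 | E 24-31 | G 31-47 | H 47-64 |
Completion: A=8  B=17  C=24  D=11  E=31  F=12  G=47  H=64
Turnaround (C−A): A=5  B=14  C=20  D=4  E=22  F=1  G=36  H=46
Waiting(E) = turnaround − burst = 22 − 7 = 15

15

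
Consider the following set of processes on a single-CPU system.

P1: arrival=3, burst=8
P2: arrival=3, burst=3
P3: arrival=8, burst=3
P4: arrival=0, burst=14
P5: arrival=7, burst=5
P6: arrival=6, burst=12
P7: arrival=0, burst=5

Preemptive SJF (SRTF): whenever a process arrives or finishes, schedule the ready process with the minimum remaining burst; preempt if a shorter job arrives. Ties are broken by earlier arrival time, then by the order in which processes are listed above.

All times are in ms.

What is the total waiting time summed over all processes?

73

Schedule: | P7 0-5 | P2 5-8 | P3 8-11 | P5 11-16 | P1 16-24 | P6 24-36 | P4 36-50 |
Completion: P1=24  P2=8  P3=11  P4=50  P5=16  P6=36  P7=5
Waiting = turnaround − burst: P1=13, P2=2, P3=0, P4=36, P5=4, P6=18, P7=0
Total waiting = 13 + 2 + 0 + 36 + 4 + 18 + 0 = 73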